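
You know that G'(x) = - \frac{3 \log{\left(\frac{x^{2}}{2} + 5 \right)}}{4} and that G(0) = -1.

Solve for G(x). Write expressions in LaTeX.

G(x) = - \frac{3 x \log{\left(\frac{x^{2}}{2} + 5 \right)}}{4} + \frac{3 x}{2} - \frac{3 \sqrt{10} \operatorname{atan}{\left(\frac{\sqrt{10} x}{10} \right)}}{2} - 1

Any candidate G(x) must reproduce the stated G'(x) exactly.
A general antiderivative is - \frac{3 x \log{\left(\frac{x^{2}}{2} + 5 \right)}}{4} + \frac{3 x}{2} - \frac{3 \sqrt{10} \operatorname{atan}{\left(\frac{\sqrt{10} x}{10} \right)}}{2} + C.
The condition gives C = -1 - (0) = -1.
So G(x) = - \frac{3 x \log{\left(\frac{x^{2}}{2} + 5 \right)}}{4} + \frac{3 x}{2} - \frac{3 \sqrt{10} \operatorname{atan}{\left(\frac{\sqrt{10} x}{10} \right)}}{2} - 1.
Check: d/dx[- \frac{3 x \log{\left(\frac{x^{2}}{2} + 5 \right)}}{4} + \frac{3 x}{2} - \frac{3 \sqrt{10} \operatorname{atan}{\left(\frac{\sqrt{10} x}{10} \right)}}{2} - 1] = - \frac{3 \log{\left(\frac{x^{2}}{2} + 5 \right)}}{4} = G'(x).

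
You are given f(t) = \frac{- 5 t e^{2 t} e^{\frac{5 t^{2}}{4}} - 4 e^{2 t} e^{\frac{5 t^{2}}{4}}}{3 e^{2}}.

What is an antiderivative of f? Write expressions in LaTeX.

An antiderivative is F(t) = - \frac{2 e^{\frac{5 t^{2}}{4} + 2 t - 2}}{3}.

The substitution u = \frac{5 t^{2}}{4} + 2 t - 2 works: f is exactly (dF/du)*(du/dt) for that inner function.
Check: d/dt[- \frac{2 e^{\frac{5 t^{2}}{4} + 2 t - 2}}{3}] = - \frac{5 t e^{2 t} e^{\frac{5 t^{2}}{4}}}{3 e^{2}} - \frac{4 e^{2 t} e^{\frac{5 t^{2}}{4}}}{3 e^{2}}, which equals f(t).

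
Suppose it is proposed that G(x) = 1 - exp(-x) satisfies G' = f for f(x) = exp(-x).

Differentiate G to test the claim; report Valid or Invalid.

Valid. The derivative of G reproduces f.

d/dx[G] = exp(-x)
This equals f(x) exactly, so the claim holds.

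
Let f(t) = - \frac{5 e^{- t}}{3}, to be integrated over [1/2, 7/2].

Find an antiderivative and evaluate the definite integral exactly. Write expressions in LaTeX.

Antiderivative: F(t) = \frac{5 e^{- t}}{3}; value = - \frac{5}{3 e^{\frac{1}{2}}} + \frac{5}{3 e^{\frac{7}{2}}}

Whatever form F(t) takes, F'(t) = f(t) is non-negotiable.
F(t) = \frac{5 e^{- t}}{3} is an antiderivative of f.
Check: d/dt[\frac{5 e^{- t}}{3}] = - \frac{5 e^{- t}}{3} = f(t).
F(7/2) = \frac{5}{3 e^{\frac{7}{2}}}; F(1/2) = \frac{5}{3 e^{\frac{1}{2}}}.
Integral = F(7/2) - F(1/2) = - \frac{5}{3 e^{\frac{1}{2}}} + \frac{5}{3 e^{\frac{7}{2}}}.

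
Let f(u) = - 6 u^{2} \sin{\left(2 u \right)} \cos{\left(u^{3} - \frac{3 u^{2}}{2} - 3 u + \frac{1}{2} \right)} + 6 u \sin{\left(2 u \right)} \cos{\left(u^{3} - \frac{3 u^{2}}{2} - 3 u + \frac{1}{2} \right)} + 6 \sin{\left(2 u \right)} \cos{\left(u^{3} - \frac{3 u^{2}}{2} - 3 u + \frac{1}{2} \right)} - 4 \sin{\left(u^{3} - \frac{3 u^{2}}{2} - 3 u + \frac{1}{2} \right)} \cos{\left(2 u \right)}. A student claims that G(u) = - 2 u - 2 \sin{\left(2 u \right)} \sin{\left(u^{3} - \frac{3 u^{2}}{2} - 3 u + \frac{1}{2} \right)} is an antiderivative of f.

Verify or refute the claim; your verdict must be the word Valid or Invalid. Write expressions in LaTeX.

d/du[G] = - 6 u^{2} \sin{\left(2 u \right)} \cos{\left(u^{3} - \frac{3 u^{2}}{2} - 3 u + \frac{1}{2} \right)} + 6 u \sin{\left(2 u \right)} \cos{\left(u^{3} - \frac{3 u^{2}}{2} - 3 u + \frac{1}{2} \right)} + 6 \sin{\left(2 u \right)} \cos{\left(u^{3} - \frac{3 u^{2}}{2} - 3 u + \frac{1}{2} \right)} - 4 \sin{\left(u^{3} - \frac{3 u^{2}}{2} - 3 u + \frac{1}{2} \right)} \cos{\left(2 u \right)} - 2
d/du[G] - f(u) = -2 != 0.

Invalid: d/du[G] - f = -2, which is not 0.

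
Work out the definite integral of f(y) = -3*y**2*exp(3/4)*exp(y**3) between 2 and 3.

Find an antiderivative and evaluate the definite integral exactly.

f matches the chain-rule pattern g'(h)*h' with inner function h(y) = y**3 + 3/4; substituting u = h(y) collapses the integral.
F(y) = -exp(3/4)*exp(y**3) is an antiderivative of f.
Check: d/dy[-exp(3/4)*exp(y**3)] = -3*y**2*exp(3/4)*exp(y**3) = f(y).
F(3) = -exp(111/4); F(2) = -exp(35/4).
Integral = F(3) - F(2) = -exp(111/4) + exp(35/4).

Antiderivative: F(y) = -exp(3/4)*exp(y**3); value = -exp(111/4) + exp(35/4)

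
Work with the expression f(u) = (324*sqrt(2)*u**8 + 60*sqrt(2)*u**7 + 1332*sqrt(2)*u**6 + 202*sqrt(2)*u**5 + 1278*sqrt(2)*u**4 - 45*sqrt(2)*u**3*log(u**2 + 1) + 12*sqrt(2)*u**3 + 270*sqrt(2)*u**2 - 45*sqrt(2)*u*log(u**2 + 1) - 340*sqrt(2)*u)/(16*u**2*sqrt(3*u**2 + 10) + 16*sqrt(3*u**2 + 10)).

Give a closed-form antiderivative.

f has the shape v'r + vr' for v = -3*sqrt(3*u**2/2 + 5)/4 and r = -3*u**5 - 2*u**4/3 - 3*u**3/2 + u**2/3 + 5*log(u**2 + 1)/2 — it is the derivative of the product v*r.
Check: d/du[sqrt(2)*(18*u**5*sqrt(3*u**2 + 10) + 4*u**4*sqrt(3*u**2 + 10) + 9*u**3*sqrt(3*u**2 + 10) - 2*u**2*sqrt(3*u**2 + 10) - 15*sqrt(3*u**2 + 10)*log(u**2 + 1))/16] = (324*sqrt(2)*u**8 + 60*sqrt(2)*u**7 + 1332*sqrt(2)*u**6 + 202*sqrt(2)*u**5 + 1278*sqrt(2)*u**4 - 45*sqrt(2)*u**3*log(u**2 + 1) + 12*sqrt(2)*u**3 + 270*sqrt(2)*u**2 - 45*sqrt(2)*u*log(u**2 + 1) - 340*sqrt(2)*u)/(16*u**2*sqrt(3*u**2 + 10) + 16*sqrt(3*u**2 + 10)) = f(u).

An antiderivative is F(u) = sqrt(2)*(18*u**5*sqrt(3*u**2 + 10) + 4*u**4*sqrt(3*u**2 + 10) + 9*u**3*sqrt(3*u**2 + 10) - 2*u**2*sqrt(3*u**2 + 10) - 15*sqrt(3*u**2 + 10)*log(u**2 + 1))/16.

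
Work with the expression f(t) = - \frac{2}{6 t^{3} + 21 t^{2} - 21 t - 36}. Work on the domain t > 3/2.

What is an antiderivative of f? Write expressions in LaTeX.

An antiderivative is F(t) = \frac{2 \left(- 6 \log{\left(t - \frac{3}{2} \right)} + 11 \log{\left(t + 1 \right)} - 5 \log{\left(t + 4 \right)}\right)}{495}.

Factor the denominator (3 \left(t + 1\right) \left(t + 4\right) \left(2 t - 3\right)) and decompose: f = - \frac{8}{165 \left(2 t - 3\right)} - \frac{2}{99 \left(t + 4\right)} + \frac{2}{45 \left(t + 1\right)}; each piece integrates to a log, atan, or power term.
Check: d/dt[\frac{2 \left(- 6 \log{\left(t - \frac{3}{2} \right)} + 11 \log{\left(t + 1 \right)} - 5 \log{\left(t + 4 \right)}\right)}{495}] = - \frac{2}{6 t^{3} + 21 t^{2} - 21 t - 36} = f(t).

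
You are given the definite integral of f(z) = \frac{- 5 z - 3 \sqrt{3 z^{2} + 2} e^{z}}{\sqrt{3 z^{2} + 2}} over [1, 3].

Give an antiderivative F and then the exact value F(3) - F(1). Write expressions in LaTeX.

Antiderivative: F(z) = - \frac{5 \sqrt{3 z^{2} + 2} + 9 e^{z}}{3}; value = - 3 e^{3} - \frac{5 \sqrt{29}}{3} + \frac{5 \sqrt{5}}{3} + 3 e

Check any antiderivative F(z) by computing F'(z) and comparing it with f(z).
F(z) = - \frac{5 \sqrt{3 z^{2} + 2} + 9 e^{z}}{3} is an antiderivative of f.
Check: d/dz[- \frac{5 \sqrt{3 z^{2} + 2} + 9 e^{z}}{3}] = \frac{- 5 z - 3 \sqrt{3 z^{2} + 2} e^{z}}{\sqrt{3 z^{2} + 2}} = f(z).
F(3) = - 3 e^{3} - \frac{5 \sqrt{29}}{3}; F(1) = - 3 e - \frac{5 \sqrt{5}}{3}.
Integral = F(3) - F(1) = - 3 e^{3} - \frac{5 \sqrt{29}}{3} + \frac{5 \sqrt{5}}{3} + 3 e.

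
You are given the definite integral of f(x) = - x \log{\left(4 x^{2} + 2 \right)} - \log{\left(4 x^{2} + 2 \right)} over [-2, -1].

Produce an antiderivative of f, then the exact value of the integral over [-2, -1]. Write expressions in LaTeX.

Antiderivative: F(x) = - \frac{x^{2} \log{\left(2 x^{2} + 1 \right)}}{2} - \frac{x^{2} \log{\left(2 \right)}}{2} + \frac{x^{2}}{2} - x \log{\left(2 x^{2} + 1 \right)} - x \log{\left(2 \right)} + 2 x - \frac{\log{\left(x^{2} + \frac{1}{2} \right)}}{4} - \sqrt{2} \operatorname{atan}{\left(\sqrt{2} x \right)}; value = - \sqrt{2} \operatorname{atan}{\left(2 \sqrt{2} \right)} - \frac{\log{\left(\frac{3}{2} \right)}}{4} + \frac{\log{\left(\frac{9}{2} \right)}}{4} + \frac{1}{2} + \frac{\log{\left(6 \right)}}{2} + \sqrt{2} \operatorname{atan}{\left(\sqrt{2} \right)}

Integrate term by term and add the pieces.
F(x) = - \frac{x^{2} \log{\left(2 x^{2} + 1 \right)}}{2} - \frac{x^{2} \log{\left(2 \right)}}{2} + \frac{x^{2}}{2} - x \log{\left(2 x^{2} + 1 \right)} - x \log{\left(2 \right)} + 2 x - \frac{\log{\left(x^{2} + \frac{1}{2} \right)}}{4} - \sqrt{2} \operatorname{atan}{\left(\sqrt{2} x \right)} is an antiderivative of f.
Check: d/dx[- \frac{x^{2} \log{\left(2 x^{2} + 1 \right)}}{2} - \frac{x^{2} \log{\left(2 \right)}}{2} + \frac{x^{2}}{2} - x \log{\left(2 x^{2} + 1 \right)} - x \log{\left(2 \right)} + 2 x - \frac{\log{\left(x^{2} + \frac{1}{2} \right)}}{4} - \sqrt{2} \operatorname{atan}{\left(\sqrt{2} x \right)}] = - x \log{\left(2 x^{2} + 1 \right)} - x \log{\left(2 \right)} - \log{\left(2 x^{2} + 1 \right)} - \log{\left(2 \right)}, which equals f(x).
F(-1) = - \frac{3}{2} - \frac{\log{\left(\frac{3}{2} \right)}}{4} + \frac{\log{\left(2 \right)}}{2} + \frac{\log{\left(3 \right)}}{2} + \sqrt{2} \operatorname{atan}{\left(\sqrt{2} \right)}; F(-2) = -2 - \frac{\log{\left(\frac{9}{2} \right)}}{4} + \sqrt{2} \operatorname{atan}{\left(2 \sqrt{2} \right)}.
Integral = F(-1) - F(-2) = - \sqrt{2} \operatorname{atan}{\left(2 \sqrt{2} \right)} - \frac{\log{\left(\frac{3}{2} \right)}}{4} + \frac{\log{\left(\frac{9}{2} \right)}}{4} + \frac{1}{2} + \frac{\log{\left(6 \right)}}{2} + \sqrt{2} \operatorname{atan}{\left(\sqrt{2} \right)}.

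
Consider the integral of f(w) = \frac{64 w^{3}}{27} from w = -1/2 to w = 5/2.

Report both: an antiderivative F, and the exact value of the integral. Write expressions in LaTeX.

Antiderivative: F(w) = \frac{16 w^{4}}{27}; value = \frac{208}{9}

An antiderivative F(w) passes only if d/dw[F] lands on f(w) exactly.
F(w) = \frac{16 w^{4}}{27} is an antiderivative of f.
Check: d/dw[\frac{16 w^{4}}{27}] = \frac{64 w^{3}}{27} = f(w).
F(5/2) = \frac{625}{27}; F(-1/2) = \frac{1}{27}.
Integral = F(5/2) - F(-1/2) = \frac{208}{9}.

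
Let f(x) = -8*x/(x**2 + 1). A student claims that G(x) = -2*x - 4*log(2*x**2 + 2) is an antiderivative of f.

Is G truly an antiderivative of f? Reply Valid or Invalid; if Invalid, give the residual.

Invalid: d/dx[G] - f = -2, which is not 0.

d/dx[G] = (-2*x**2 - 8*x - 2)/(x**2 + 1)
d/dx[G] - f(x) = -2 != 0.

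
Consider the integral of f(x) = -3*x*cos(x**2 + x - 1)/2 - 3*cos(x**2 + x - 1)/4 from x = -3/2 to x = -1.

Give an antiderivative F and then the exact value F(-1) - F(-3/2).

Antiderivative: F(x) = -3*sin(x**2 + x - 1)/4; value = -3*sin(1/4)/4 + 3*sin(1)/4

f matches the chain-rule pattern g'(h)*h' with inner function h(x) = x**2 + x - 1; substituting u = h(x) collapses the integral.
F(x) = -3*sin(x**2 + x - 1)/4 is an antiderivative of f.
Check: d/dx[-3*sin(x**2 + x - 1)/4] = -3*x*cos(x**2 + x - 1)/2 - 3*cos(x**2 + x - 1)/4 = f(x).
F(-1) = 3*sin(1)/4; F(-3/2) = 3*sin(1/4)/4.
Integral = F(-1) - F(-3/2) = -3*sin(1/4)/4 + 3*sin(1)/4.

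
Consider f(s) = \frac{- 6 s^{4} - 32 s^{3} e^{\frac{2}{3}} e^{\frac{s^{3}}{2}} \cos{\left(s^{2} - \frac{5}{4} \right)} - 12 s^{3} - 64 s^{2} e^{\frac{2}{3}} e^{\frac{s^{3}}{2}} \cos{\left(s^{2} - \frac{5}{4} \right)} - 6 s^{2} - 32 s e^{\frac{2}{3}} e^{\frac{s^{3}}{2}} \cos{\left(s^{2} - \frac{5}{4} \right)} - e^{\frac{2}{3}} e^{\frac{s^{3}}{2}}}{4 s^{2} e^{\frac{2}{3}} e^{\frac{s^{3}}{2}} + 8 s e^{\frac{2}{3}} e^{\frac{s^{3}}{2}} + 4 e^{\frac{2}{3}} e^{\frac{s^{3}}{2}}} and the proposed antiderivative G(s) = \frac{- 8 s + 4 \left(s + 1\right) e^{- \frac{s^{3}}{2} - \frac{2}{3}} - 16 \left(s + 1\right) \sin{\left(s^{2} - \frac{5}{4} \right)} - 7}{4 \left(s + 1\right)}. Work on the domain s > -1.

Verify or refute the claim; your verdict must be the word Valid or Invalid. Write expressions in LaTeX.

Valid. The derivative of G reproduces f.

d/ds[G] = \frac{- 6 s^{4} e^{\frac{s^{3}}{2}} - 12 s^{3} e^{\frac{s^{3}}{2}} - 32 s^{3} e^{\frac{2}{3}} e^{s^{3}} \cos{\left(s^{2} - \frac{5}{4} \right)} - 6 s^{2} e^{\frac{s^{3}}{2}} - 64 s^{2} e^{\frac{2}{3}} e^{s^{3}} \cos{\left(s^{2} - \frac{5}{4} \right)} - 32 s e^{\frac{2}{3}} e^{s^{3}} \cos{\left(s^{2} - \frac{5}{4} \right)} - e^{\frac{2}{3}} e^{s^{3}}}{4 s^{2} e^{\frac{2}{3}} e^{s^{3}} + 8 s e^{\frac{2}{3}} e^{s^{3}} + 4 e^{\frac{2}{3}} e^{s^{3}}}
This equals f(s) exactly, so the claim holds.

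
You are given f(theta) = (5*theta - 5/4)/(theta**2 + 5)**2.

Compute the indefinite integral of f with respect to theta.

Differentiate the proposed F(theta) back; it has to land on f(theta) exactly.
Check: d/dtheta[(-5*theta - sqrt(5)*(theta**2 + 5)*atan(sqrt(5)*theta/5) - 100)/(40*(theta**2 + 5))] = (20*theta - 5)/(4*theta**4 + 40*theta**2 + 100), which equals f(theta).

F(theta) = (-5*theta - sqrt(5)*(theta**2 + 5)*atan(sqrt(5)*theta/5) - 100)/(40*(theta**2 + 5)) + C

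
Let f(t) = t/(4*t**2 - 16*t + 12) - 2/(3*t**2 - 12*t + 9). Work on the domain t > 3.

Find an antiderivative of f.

Factor the denominator (12*(t - 3)*(t - 1)) and decompose: f = 5/(24*(t - 1)) + 1/(24*(t - 3)); each piece integrates to a log, atan, or power term.
Check: d/dt[(log(t - 3) + 5*log(t - 1))/24] = (3*t - 8)/(12*t**2 - 48*t + 36), which equals f(t).

An antiderivative is F(t) = (log(t - 3) + 5*log(t - 1))/24.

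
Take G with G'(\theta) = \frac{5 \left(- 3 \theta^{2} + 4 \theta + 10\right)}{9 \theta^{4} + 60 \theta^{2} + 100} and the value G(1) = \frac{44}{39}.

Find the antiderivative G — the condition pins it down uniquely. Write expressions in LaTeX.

G'(\theta) has the shape u'v + uv' for u = \frac{1}{\frac{3 \theta^{2}}{2} + 5} and v = \frac{5 \theta}{2} - \frac{5}{3} — it is the derivative of the product u*v.
A general antiderivative is \frac{\frac{5 \theta}{2} - \frac{5}{3}}{\frac{3 \theta^{2}}{2} + 5} + C.
The condition gives C = \frac{44}{39} - (\frac{5}{39}) = 1.
So G(\theta) = \frac{9 \theta^{2} + 15 \theta + 20}{3 \left(3 \theta^{2} + 10\right)}.
Check: d/d\theta[\frac{9 \theta^{2} + 15 \theta + 20}{3 \left(3 \theta^{2} + 10\right)}] = \frac{- 15 \theta^{2} + 20 \theta + 50}{9 \theta^{4} + 60 \theta^{2} + 100}, which equals G'(\theta).

G(\theta) = \frac{9 \theta^{2} + 15 \theta + 20}{3 \left(3 \theta^{2} + 10\right)}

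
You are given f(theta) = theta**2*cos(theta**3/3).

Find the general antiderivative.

The substitution u = theta**3/3 works: f is exactly (dF/du)*(du/dtheta) for that inner function.
Check: d/dtheta[sin(theta**3/3)] = theta**2*cos(theta**3/3) = f(theta).

F(theta) = sin(theta**3/3) + C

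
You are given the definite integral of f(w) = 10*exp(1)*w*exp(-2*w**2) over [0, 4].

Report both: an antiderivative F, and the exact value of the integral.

Antiderivative: F(w) = -5*exp(1 - 2*w**2)/2; value = -5*exp(-31)/2 + 5*exp(1)/2

f matches the chain-rule pattern g'(h)*h' with inner function h(w) = 1 - 2*w**2; substituting u = h(w) collapses the integral.
F(w) = -5*exp(1 - 2*w**2)/2 is an antiderivative of f.
Check: d/dw[-5*exp(1 - 2*w**2)/2] = 10*exp(1)*w*exp(-2*w**2) = f(w).
F(4) = -5*exp(-31)/2; F(0) = -5*exp(1)/2.
Integral = F(4) - F(0) = -5*exp(-31)/2 + 5*exp(1)/2.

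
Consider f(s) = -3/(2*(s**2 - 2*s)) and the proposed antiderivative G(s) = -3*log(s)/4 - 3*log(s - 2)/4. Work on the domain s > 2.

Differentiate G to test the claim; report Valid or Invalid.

Invalid: d/ds[G] - f = -3/(2*s), which is not 0.

d/ds[G] = (3 - 3*s)/(2*s**2 - 4*s)
d/ds[G] - f(s) = -3/(2*s) != 0.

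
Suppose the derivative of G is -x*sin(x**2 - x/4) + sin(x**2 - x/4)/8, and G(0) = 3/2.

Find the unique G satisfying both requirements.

G'(x) matches the chain-rule pattern g'(h)*h' with inner function h(x) = x**2 - x/4; substituting u = h(x) collapses the integral.
A general antiderivative is cos(x**2 - x/4)/2 + C.
The condition gives C = 3/2 - (1/2) = 1.
So G(x) = cos(x**2 - x/4)/2 + 1.
Check: d/dx[cos(x**2 - x/4)/2 + 1] = -x*sin(x**2 - x/4) + sin(x**2 - x/4)/8 = G'(x).

G(x) = cos(x**2 - x/4)/2 + 1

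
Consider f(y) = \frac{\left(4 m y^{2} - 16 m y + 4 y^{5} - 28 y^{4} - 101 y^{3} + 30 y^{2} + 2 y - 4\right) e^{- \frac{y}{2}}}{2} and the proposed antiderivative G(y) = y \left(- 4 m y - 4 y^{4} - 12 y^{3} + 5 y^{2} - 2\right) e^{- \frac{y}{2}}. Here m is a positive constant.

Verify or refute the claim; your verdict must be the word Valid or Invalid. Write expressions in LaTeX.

Valid - the claim checks out under differentiation.

d/dy[G] = \frac{\left(4 m y^{2} - 16 m y + 4 y^{5} - 28 y^{4} - 101 y^{3} + 30 y^{2} + 2 y - 4\right) e^{- \frac{y}{2}}}{2}
This equals f(y) exactly, so the claim holds.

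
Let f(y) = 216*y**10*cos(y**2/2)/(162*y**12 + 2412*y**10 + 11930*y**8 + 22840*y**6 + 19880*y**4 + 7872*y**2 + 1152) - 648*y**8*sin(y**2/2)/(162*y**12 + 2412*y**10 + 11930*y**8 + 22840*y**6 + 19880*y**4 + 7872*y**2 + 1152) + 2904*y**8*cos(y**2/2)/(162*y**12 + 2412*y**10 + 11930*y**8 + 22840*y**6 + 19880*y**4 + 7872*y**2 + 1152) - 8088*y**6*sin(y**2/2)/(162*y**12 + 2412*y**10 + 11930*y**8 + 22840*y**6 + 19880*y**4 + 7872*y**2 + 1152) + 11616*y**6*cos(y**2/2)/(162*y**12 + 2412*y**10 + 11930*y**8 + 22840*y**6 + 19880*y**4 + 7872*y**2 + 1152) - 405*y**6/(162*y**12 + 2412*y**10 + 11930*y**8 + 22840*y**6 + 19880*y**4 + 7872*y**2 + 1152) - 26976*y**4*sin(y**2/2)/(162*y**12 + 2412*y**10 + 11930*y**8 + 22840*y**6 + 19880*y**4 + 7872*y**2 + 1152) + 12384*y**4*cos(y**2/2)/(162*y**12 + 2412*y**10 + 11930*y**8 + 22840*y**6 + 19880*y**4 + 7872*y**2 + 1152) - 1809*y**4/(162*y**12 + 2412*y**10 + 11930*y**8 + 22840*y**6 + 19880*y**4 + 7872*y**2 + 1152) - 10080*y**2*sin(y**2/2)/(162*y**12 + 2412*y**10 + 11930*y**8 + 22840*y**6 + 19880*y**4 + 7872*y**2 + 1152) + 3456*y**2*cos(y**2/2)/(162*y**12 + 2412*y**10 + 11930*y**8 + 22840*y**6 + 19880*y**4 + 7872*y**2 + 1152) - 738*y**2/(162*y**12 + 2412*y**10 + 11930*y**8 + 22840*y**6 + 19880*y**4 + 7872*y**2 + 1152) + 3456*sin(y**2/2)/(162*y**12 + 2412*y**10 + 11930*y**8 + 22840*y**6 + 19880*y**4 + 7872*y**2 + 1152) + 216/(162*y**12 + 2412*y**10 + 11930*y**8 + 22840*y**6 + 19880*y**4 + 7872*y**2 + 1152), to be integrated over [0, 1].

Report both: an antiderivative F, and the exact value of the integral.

Integrate term by term and add the pieces.
F(y) = -3*y*(-4*sin(y**2/2)/3 - 1/(2*(y**2 + 6)))/((y**2 + 1)*(3*y**2 + 4/3)) is an antiderivative of f.
Check: d/dy[-3*y*(-4*sin(y**2/2)/3 - 1/(2*(y**2 + 6)))/((y**2 + 1)*(3*y**2 + 4/3))] = (216*y**10*cos(y**2/2) - 648*y**8*sin(y**2/2) + 2904*y**8*cos(y**2/2) - 8088*y**6*sin(y**2/2) + 11616*y**6*cos(y**2/2) - 405*y**6 - 26976*y**4*sin(y**2/2) + 12384*y**4*cos(y**2/2) - 1809*y**4 - 10080*y**2*sin(y**2/2) + 3456*y**2*cos(y**2/2) - 738*y**2 + 3456*sin(y**2/2) + 216)/(162*y**12 + 2412*y**10 + 11930*y**8 + 22840*y**6 + 19880*y**4 + 7872*y**2 + 1152), which equals f(y).
F(1) = 9/364 + 6*sin(1/2)/13; F(0) = 0.
Integral = F(1) - F(0) = 9/364 + 6*sin(1/2)/13.

Antiderivative: F(y) = -3*y*(-4*sin(y**2/2)/3 - 1/(2*(y**2 + 6)))/((y**2 + 1)*(3*y**2 + 4/3)); value = 9/364 + 6*sin(1/2)/13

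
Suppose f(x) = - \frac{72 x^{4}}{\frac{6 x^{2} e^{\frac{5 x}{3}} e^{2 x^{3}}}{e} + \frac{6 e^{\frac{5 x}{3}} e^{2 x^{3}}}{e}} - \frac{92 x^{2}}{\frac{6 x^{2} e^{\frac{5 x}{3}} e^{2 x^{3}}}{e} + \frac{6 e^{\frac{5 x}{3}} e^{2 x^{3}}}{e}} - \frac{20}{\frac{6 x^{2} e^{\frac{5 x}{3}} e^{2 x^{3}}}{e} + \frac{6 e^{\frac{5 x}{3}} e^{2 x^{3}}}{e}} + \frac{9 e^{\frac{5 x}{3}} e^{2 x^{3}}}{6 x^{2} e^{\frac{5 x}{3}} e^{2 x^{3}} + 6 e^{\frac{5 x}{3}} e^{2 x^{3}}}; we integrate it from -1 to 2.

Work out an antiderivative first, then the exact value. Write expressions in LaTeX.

Integrate term by term and add the pieces.
F(x) = \frac{e \left(\frac{3 e^{\frac{5 x}{3}} e^{2 x^{3}} \operatorname{atan}{\left(x \right)}}{e} + 4\right) e^{- \frac{5 x}{3}} e^{- 2 x^{3}}}{2} is an antiderivative of f.
Check: d/dx[\frac{e \left(\frac{3 e^{\frac{5 x}{3}} e^{2 x^{3}} \operatorname{atan}{\left(x \right)}}{e} + 4\right) e^{- \frac{5 x}{3}} e^{- 2 x^{3}}}{2}] = \frac{- 72 e x^{4} - 92 e x^{2} + 9 e^{\frac{5 x}{3}} e^{2 x^{3}} - 20 e}{6 x^{2} e^{\frac{5 x}{3}} e^{2 x^{3}} + 6 e^{\frac{5 x}{3}} e^{2 x^{3}}}, which equals f(x).
F(2) = \frac{2}{e^{\frac{55}{3}}} + \frac{3 \operatorname{atan}{\left(2 \right)}}{2}; F(-1) = - \frac{3 \pi}{8} + 2 e^{\frac{14}{3}}.
Integral = F(2) - F(-1) = - 2 e^{\frac{14}{3}} + \frac{2}{e^{\frac{55}{3}}} + \frac{3 \pi}{8} + \frac{3 \operatorname{atan}{\left(2 \right)}}{2}.

Antiderivative: F(x) = \frac{e \left(\frac{3 e^{\frac{5 x}{3}} e^{2 x^{3}} \operatorname{atan}{\left(x \right)}}{e} + 4\right) e^{- \frac{5 x}{3}} e^{- 2 x^{3}}}{2}; value = - 2 e^{\frac{14}{3}} + \frac{2}{e^{\frac{55}{3}}} + \frac{3 \pi}{8} + \frac{3 \operatorname{atan}{\left(2 \right)}}{2}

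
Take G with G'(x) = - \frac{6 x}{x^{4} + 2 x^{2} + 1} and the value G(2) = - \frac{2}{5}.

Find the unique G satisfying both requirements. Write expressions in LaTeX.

The substitution u = x^{2} + 1 works: G'(x) is exactly (dG/du)*(du/dx) for that inner function.
A general antiderivative is \frac{3}{x^{2} + 1} + C.
The condition gives C = - \frac{2}{5} - (\frac{3}{5}) = -1.
So G(x) = -1 + \frac{3}{x^{2} + 1}.
Check: d/dx[-1 + \frac{3}{x^{2} + 1}] = - \frac{6 x}{x^{4} + 2 x^{2} + 1} = G'(x).

G(x) = -1 + \frac{3}{x^{2} + 1}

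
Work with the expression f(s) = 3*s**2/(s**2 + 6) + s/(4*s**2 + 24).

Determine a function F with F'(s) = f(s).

The integrand splits into summands that can be handled one at a time.
Check: d/ds[3*s + log(s**2 + 6)/8 - 3*sqrt(6)*atan(sqrt(6)*s/6)] = (12*s**2 + s)/(4*s**2 + 24), which equals f(s).

An antiderivative is F(s) = 3*s + log(s**2 + 6)/8 - 3*sqrt(6)*atan(sqrt(6)*s/6).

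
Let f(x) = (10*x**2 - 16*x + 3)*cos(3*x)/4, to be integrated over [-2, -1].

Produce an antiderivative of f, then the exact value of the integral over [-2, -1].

For F(x) to be correct the identity F'(x) - f(x) = 0 must hold.
F(x) = 5*x**2*sin(3*x)/6 - 4*x*sin(3*x)/3 + 5*x*cos(3*x)/9 + 7*sin(3*x)/108 - 4*cos(3*x)/9 is an antiderivative of f.
Check: d/dx[5*x**2*sin(3*x)/6 - 4*x*sin(3*x)/3 + 5*x*cos(3*x)/9 + 7*sin(3*x)/108 - 4*cos(3*x)/9] = 5*x**2*cos(3*x)/2 - 4*x*cos(3*x) + 3*cos(3*x)/4, which equals f(x).
F(-1) = -241*sin(3)/108 - cos(3); F(-2) = -14*cos(6)/9 - 655*sin(6)/108.
Integral = F(-1) - F(-2) = 655*sin(6)/108 - 241*sin(3)/108 - cos(3) + 14*cos(6)/9.

Antiderivative: F(x) = 5*x**2*sin(3*x)/6 - 4*x*sin(3*x)/3 + 5*x*cos(3*x)/9 + 7*sin(3*x)/108 - 4*cos(3*x)/9; value = 655*sin(6)/108 - 241*sin(3)/108 - cos(3) + 14*cos(6)/9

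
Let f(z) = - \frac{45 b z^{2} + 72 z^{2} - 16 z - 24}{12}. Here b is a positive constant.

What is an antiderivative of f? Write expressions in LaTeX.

For F(z) to be correct the identity F'(z) - f(z) = 0 must hold.
Check: d/dz[- \frac{5 b z^{3}}{4} - 2 z^{3} + \frac{2 z^{2}}{3} + 2 z] = - \frac{15 b z^{2}}{4} - 6 z^{2} + \frac{4 z}{3} + 2, which equals f(z).

An antiderivative is F(z) = - \frac{5 b z^{3}}{4} - 2 z^{3} + \frac{2 z^{2}}{3} + 2 z.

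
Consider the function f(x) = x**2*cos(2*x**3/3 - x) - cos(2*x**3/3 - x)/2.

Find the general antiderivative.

f matches the chain-rule pattern g'(h)*h' with inner function h(x) = 2*x**3/3 - x; substituting u = h(x) collapses the integral.
Check: d/dx[sin(2*x**3/3 - x)/2] = x**2*cos(2*x**3/3 - x) - cos(2*x**3/3 - x)/2 = f(x).

F(x) = sin(2*x**3/3 - x)/2 + C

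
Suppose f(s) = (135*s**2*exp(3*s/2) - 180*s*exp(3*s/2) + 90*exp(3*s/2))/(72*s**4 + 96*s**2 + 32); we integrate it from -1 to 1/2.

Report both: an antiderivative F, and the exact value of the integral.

f has the shape u'v + uv' for u = 5/(8*(s**2/2 + 1/3)) and v = exp(3*s/2) — it is the derivative of the product u*v.
F(s) = 15*exp(3*s/2)/(4*(3*s**2 + 2)) is an antiderivative of f.
Check: d/ds[15*exp(3*s/2)/(4*(3*s**2 + 2))] = (135*s**2*exp(3*s/2) - 180*s*exp(3*s/2) + 90*exp(3*s/2))/(72*s**4 + 96*s**2 + 32) = f(s).
F(1/2) = 15*exp(3/4)/11; F(-1) = 3*exp(-3/2)/4.
Integral = F(1/2) - F(-1) = -3*exp(-3/2)/4 + 15*exp(3/4)/11.

Antiderivative: F(s) = 15*exp(3*s/2)/(4*(3*s**2 + 2)); value = -3*exp(-3/2)/4 + 15*exp(3/4)/11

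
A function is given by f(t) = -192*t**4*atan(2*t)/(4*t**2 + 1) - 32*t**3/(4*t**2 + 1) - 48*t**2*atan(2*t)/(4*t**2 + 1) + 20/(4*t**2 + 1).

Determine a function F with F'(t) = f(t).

An antiderivative is F(t) = 4*(5/2 - 4*t**3)*atan(2*t).

f has the shape u'v + uv' for u = 10 - 16*t**3 and v = atan(2*t) — it is the derivative of the product u*v.
Check: d/dt[4*(5/2 - 4*t**3)*atan(2*t)] = (-192*t**4*atan(2*t) - 32*t**3 - 48*t**2*atan(2*t) + 20)/(4*t**2 + 1), which equals f(t).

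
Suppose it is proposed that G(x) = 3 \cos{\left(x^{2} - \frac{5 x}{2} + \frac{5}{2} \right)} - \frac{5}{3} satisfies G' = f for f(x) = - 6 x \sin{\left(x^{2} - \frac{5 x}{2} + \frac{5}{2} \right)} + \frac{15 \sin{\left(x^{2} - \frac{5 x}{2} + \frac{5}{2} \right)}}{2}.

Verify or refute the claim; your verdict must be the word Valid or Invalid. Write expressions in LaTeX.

d/dx[G] = - 6 x \sin{\left(x^{2} - \frac{5 x}{2} + \frac{5}{2} \right)} + \frac{15 \sin{\left(x^{2} - \frac{5 x}{2} + \frac{5}{2} \right)}}{2}
This equals f(x) exactly, so the claim holds.

Valid - the claim checks out under differentiation.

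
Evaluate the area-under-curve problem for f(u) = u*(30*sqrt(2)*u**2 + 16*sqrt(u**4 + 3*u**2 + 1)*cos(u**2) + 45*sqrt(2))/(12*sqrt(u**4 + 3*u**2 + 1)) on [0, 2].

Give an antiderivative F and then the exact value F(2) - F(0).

Antiderivative: F(u) = 5*sqrt(u**4/2 + 3*u**2/2 + 1/2)/2 + 2*sin(u**2)/3; value = -5*sqrt(2)/4 + 2*sin(4)/3 + 5*sqrt(58)/4

An antiderivative F(u) passes only if d/du[F] lands on f(u) exactly.
F(u) = 5*sqrt(u**4/2 + 3*u**2/2 + 1/2)/2 + 2*sin(u**2)/3 is an antiderivative of f.
Check: d/du[5*sqrt(u**4/2 + 3*u**2/2 + 1/2)/2 + 2*sin(u**2)/3] = (30*sqrt(2)*u**3 + 16*u*sqrt(u**4 + 3*u**2 + 1)*cos(u**2) + 45*sqrt(2)*u)/(12*sqrt(u**4 + 3*u**2 + 1)), which equals f(u).
F(2) = 2*sin(4)/3 + 5*sqrt(58)/4; F(0) = 5*sqrt(2)/4.
Integral = F(2) - F(0) = -5*sqrt(2)/4 + 2*sin(4)/3 + 5*sqrt(58)/4.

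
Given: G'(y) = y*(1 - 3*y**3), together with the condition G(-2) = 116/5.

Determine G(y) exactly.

G(y) = -3*y**5/5 + y**2/2 + 2

For G(y) to be correct, d/dy[G] must agree with the stated G'(y) identically.
A general antiderivative is -3*y**5/5 + y**2/2 + C.
The condition gives C = 116/5 - (106/5) = 2.
So G(y) = -3*y**5/5 + y**2/2 + 2.
Check: d/dy[-3*y**5/5 + y**2/2 + 2] = -3*y**4 + y, which equals G'(y).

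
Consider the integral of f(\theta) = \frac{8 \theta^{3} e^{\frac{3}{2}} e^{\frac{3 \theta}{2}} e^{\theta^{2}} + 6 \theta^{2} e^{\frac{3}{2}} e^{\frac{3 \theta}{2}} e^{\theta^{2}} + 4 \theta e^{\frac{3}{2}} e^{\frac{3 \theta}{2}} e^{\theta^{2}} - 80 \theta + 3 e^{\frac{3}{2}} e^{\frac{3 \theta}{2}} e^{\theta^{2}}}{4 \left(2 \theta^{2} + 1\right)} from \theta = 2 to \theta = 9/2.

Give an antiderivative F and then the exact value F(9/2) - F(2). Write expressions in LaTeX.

Whatever form F(\theta) takes, F'(\theta) = f(\theta) is non-negotiable.
F(\theta) = \frac{e^{\frac{3}{2}} e^{\frac{3 \theta}{2}} e^{\theta^{2}}}{2} - 5 \log{\left(2 \theta^{2} + 1 \right)} is an antiderivative of f.
Check: d/d\theta[\frac{e^{\frac{3}{2}} e^{\frac{3 \theta}{2}} e^{\theta^{2}}}{2} - 5 \log{\left(2 \theta^{2} + 1 \right)}] = \frac{8 \theta^{3} e^{\frac{3}{2}} e^{\frac{3 \theta}{2}} e^{\theta^{2}} + 6 \theta^{2} e^{\frac{3}{2}} e^{\frac{3 \theta}{2}} e^{\theta^{2}} + 4 \theta e^{\frac{3}{2}} e^{\frac{3 \theta}{2}} e^{\theta^{2}} - 80 \theta + 3 e^{\frac{3}{2}} e^{\frac{3 \theta}{2}} e^{\theta^{2}}}{8 \theta^{2} + 4}, which equals f(\theta).
F(9/2) = - 5 \log{\left(\frac{83}{2} \right)} + \frac{e^{\frac{57}{2}}}{2}; F(2) = - 5 \log{\left(9 \right)} + \frac{e^{\frac{17}{2}}}{2}.
Integral = F(9/2) - F(2) = - \frac{e^{\frac{17}{2}}}{2} - 5 \log{\left(\frac{83}{2} \right)} + 5 \log{\left(9 \right)} + \frac{e^{\frac{57}{2}}}{2}.

Antiderivative: F(\theta) = \frac{e^{\frac{3}{2}} e^{\frac{3 \theta}{2}} e^{\theta^{2}}}{2} - 5 \log{\left(2 \theta^{2} + 1 \right)}; value = - \frac{e^{\frac{17}{2}}}{2} - 5 \log{\left(\frac{83}{2} \right)} + 5 \log{\left(9 \right)} + \frac{e^{\frac{57}{2}}}{2}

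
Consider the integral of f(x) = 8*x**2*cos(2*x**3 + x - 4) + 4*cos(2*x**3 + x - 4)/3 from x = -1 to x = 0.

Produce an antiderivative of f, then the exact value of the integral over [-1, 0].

f matches the chain-rule pattern g'(h)*h' with inner function h(x) = 2*x**3 + x - 4; substituting u = h(x) collapses the integral.
F(x) = 4*sin(2*x**3 + x - 4)/3 is an antiderivative of f.
Check: d/dx[4*sin(2*x**3 + x - 4)/3] = 8*x**2*cos(2*x**3 + x - 4) + 4*cos(2*x**3 + x - 4)/3 = f(x).
F(0) = -4*sin(4)/3; F(-1) = -4*sin(7)/3.
Integral = F(0) - F(-1) = 4*sin(7)/3 - 4*sin(4)/3.

Antiderivative: F(x) = 4*sin(2*x**3 + x - 4)/3; value = 4*sin(7)/3 - 4*sin(4)/3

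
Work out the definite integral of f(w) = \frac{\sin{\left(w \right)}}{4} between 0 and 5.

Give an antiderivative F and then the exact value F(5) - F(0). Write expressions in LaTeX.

Differentiate the proposed F(w) back; it has to land on f(w) exactly.
F(w) = - \frac{\cos{\left(w \right)}}{4} is an antiderivative of f.
Check: d/dw[- \frac{\cos{\left(w \right)}}{4}] = \frac{\sin{\left(w \right)}}{4} = f(w).
F(5) = - \frac{\cos{\left(5 \right)}}{4}; F(0) = - \frac{1}{4}.
Integral = F(5) - F(0) = \frac{1}{4} - \frac{\cos{\left(5 \right)}}{4}.

Antiderivative: F(w) = - \frac{\cos{\left(w \right)}}{4}; value = \frac{1}{4} - \frac{\cos{\left(5 \right)}}{4}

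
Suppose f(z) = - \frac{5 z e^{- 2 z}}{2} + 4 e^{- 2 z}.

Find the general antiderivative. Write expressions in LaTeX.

F(z) = \frac{\left(10 z - 11\right) e^{- 2 z}}{8} + C

Recognize the product-rule pattern: f = u'v + uv' with u = \frac{5 z}{4} - \frac{11}{8}, v = e^{- 2 z}, so integration by parts undoes it.
Check: d/dz[\frac{\left(10 z - 11\right) e^{- 2 z}}{8}] = \frac{\left(8 - 5 z\right) e^{- 2 z}}{2}, which equals f(z).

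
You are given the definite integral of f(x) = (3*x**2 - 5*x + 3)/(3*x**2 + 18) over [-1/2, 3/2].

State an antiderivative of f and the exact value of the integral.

Whatever form F(x) takes, F'(x) = f(x) is non-negotiable.
F(x) = x - 5*log(x**2 + 6)/6 - 5*sqrt(6)*atan(sqrt(6)*x/6)/6 is an antiderivative of f.
Check: d/dx[x - 5*log(x**2 + 6)/6 - 5*sqrt(6)*atan(sqrt(6)*x/6)/6] = (3*x**2 - 5*x + 3)/(3*x**2 + 18) = f(x).
F(3/2) = -5*log(33/4)/6 - 5*sqrt(6)*atan(sqrt(6)/4)/6 + 3/2; F(-1/2) = -5*log(25/4)/6 - 1/2 + 5*sqrt(6)*atan(sqrt(6)/12)/6.
Integral = F(3/2) - F(-1/2) = -5*log(33/4)/6 - 5*sqrt(6)*atan(sqrt(6)/4)/6 - 5*sqrt(6)*atan(sqrt(6)/12)/6 + 5*log(25/4)/6 + 2.

Antiderivative: F(x) = x - 5*log(x**2 + 6)/6 - 5*sqrt(6)*atan(sqrt(6)*x/6)/6; value = -5*log(33/4)/6 - 5*sqrt(6)*atan(sqrt(6)/4)/6 - 5*sqrt(6)*atan(sqrt(6)/12)/6 + 5*log(25/4)/6 + 2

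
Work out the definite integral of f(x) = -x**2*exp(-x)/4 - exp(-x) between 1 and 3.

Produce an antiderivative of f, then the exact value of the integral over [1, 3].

f has the shape u'v + uv' for u = x**2/4 + x/2 + 3/2 and v = exp(-x) — it is the derivative of the product u*v.
F(x) = (x**2 + 2*x + 6)*exp(-x)/4 is an antiderivative of f.
Check: d/dx[(x**2 + 2*x + 6)*exp(-x)/4] = (-x**2 - 4)*exp(-x)/4, which equals f(x).
F(3) = 21*exp(-3)/4; F(1) = 9*exp(-1)/4.
Integral = F(3) - F(1) = -9*exp(-1)/4 + 21*exp(-3)/4.

Antiderivative: F(x) = (x**2 + 2*x + 6)*exp(-x)/4; value = -9*exp(-1)/4 + 21*exp(-3)/4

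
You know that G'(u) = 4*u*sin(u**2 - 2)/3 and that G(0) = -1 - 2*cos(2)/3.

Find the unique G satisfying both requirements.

The substitution w = u**2 - 2 works: G'(u) is exactly (dG/dw)*(dw/du) for that inner function.
A general antiderivative is -2*cos(u**2 - 2)/3 + C.
The condition gives C = -1 - 2*cos(2)/3 - (-2*cos(2)/3) = -1.
So G(u) = -2*cos(u**2 - 2)/3 - 1.
Check: d/du[-2*cos(u**2 - 2)/3 - 1] = 4*u*sin(u**2 - 2)/3 = G'(u).

G(u) = -2*cos(u**2 - 2)/3 - 1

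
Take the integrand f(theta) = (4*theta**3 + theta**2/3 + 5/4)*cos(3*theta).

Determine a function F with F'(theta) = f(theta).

Since d/dtheta undoes antidifferentiation here, F'(theta) = f(theta) is required of F(theta).
Check: d/dtheta[4*theta**3*sin(3*theta)/3 + theta**2*sin(3*theta)/9 + 4*theta**2*cos(3*theta)/3 - 8*theta*sin(3*theta)/9 + 2*theta*cos(3*theta)/27 + 127*sin(3*theta)/324 - 8*cos(3*theta)/27] = 4*theta**3*cos(3*theta) + theta**2*cos(3*theta)/3 + 5*cos(3*theta)/4, which equals f(theta).

An antiderivative is F(theta) = 4*theta**3*sin(3*theta)/3 + theta**2*sin(3*theta)/9 + 4*theta**2*cos(3*theta)/3 - 8*theta*sin(3*theta)/9 + 2*theta*cos(3*theta)/27 + 127*sin(3*theta)/324 - 8*cos(3*theta)/27.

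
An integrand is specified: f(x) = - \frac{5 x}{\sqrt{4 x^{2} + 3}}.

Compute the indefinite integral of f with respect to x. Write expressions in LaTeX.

F(x) = - \frac{5 \sqrt{4 x^{2} + 3}}{4} + C

The substitution u = 4 x^{2} + 3 works: f is exactly (dF/du)*(du/dx) for that inner function.
Check: d/dx[- \frac{5 \sqrt{4 x^{2} + 3}}{4}] = - \frac{5 x}{\sqrt{4 x^{2} + 3}} = f(x).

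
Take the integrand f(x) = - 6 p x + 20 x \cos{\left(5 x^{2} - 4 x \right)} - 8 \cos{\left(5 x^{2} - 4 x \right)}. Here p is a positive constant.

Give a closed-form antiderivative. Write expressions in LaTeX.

An antiderivative is F(x) = - 3 p x^{2} + 2 \sin{\left(5 x^{2} - 4 x \right)}.

Integrate term by term and add the pieces.
Check: d/dx[- 3 p x^{2} + 2 \sin{\left(5 x^{2} - 4 x \right)}] = - 6 p x + 20 x \cos{\left(5 x^{2} - 4 x \right)} - 8 \cos{\left(5 x^{2} - 4 x \right)} = f(x).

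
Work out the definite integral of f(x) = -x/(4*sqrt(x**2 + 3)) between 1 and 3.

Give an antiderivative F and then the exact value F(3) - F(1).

The substitution u = x**2 + 3 works: f is exactly (dF/du)*(du/dx) for that inner function.
F(x) = -sqrt(x**2 + 3)/4 is an antiderivative of f.
Check: d/dx[-sqrt(x**2 + 3)/4] = -x/(4*sqrt(x**2 + 3)) = f(x).
F(3) = -sqrt(3)/2; F(1) = -1/2.
Integral = F(3) - F(1) = 1/2 - sqrt(3)/2.

Antiderivative: F(x) = -sqrt(x**2 + 3)/4; value = 1/2 - sqrt(3)/2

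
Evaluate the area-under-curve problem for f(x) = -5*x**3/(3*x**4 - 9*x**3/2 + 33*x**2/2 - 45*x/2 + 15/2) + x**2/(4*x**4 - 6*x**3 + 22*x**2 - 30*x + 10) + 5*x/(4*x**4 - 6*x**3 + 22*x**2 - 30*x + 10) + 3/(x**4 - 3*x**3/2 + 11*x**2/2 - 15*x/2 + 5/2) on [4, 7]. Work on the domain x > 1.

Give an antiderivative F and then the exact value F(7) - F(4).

Antiderivative: F(x) = 17*log(x - 1)/18 - 167*log(x - 1/2)/126 - 9*log(x**2 + 5)/14 - 319*sqrt(5)*atan(sqrt(5)*x/5)/630; value = -9*log(54)/14 - 167*log(13/2)/126 - 319*sqrt(5)*atan(7*sqrt(5)/5)/630 - 17*log(3)/18 + 319*sqrt(5)*atan(4*sqrt(5)/5)/630 + 167*log(7/2)/126 + 17*log(6)/18 + 9*log(21)/14

The denominator factors as 6*(x - 1)*(2*x - 1)*(x**2 + 5); partial fractions split f into directly integrable pieces: -(162*x + 319)/(126*(x**2 + 5)) - 167/(63*(2*x - 1)) + 17/(18*(x - 1)).
F(x) = 17*log(x - 1)/18 - 167*log(x - 1/2)/126 - 9*log(x**2 + 5)/14 - 319*sqrt(5)*atan(sqrt(5)*x/5)/630 is an antiderivative of f.
Check: d/dx[17*log(x - 1)/18 - 167*log(x - 1/2)/126 - 9*log(x**2 + 5)/14 - 319*sqrt(5)*atan(sqrt(5)*x/5)/630] = (-20*x**3 + 3*x**2 + 15*x + 36)/(12*x**4 - 18*x**3 + 66*x**2 - 90*x + 30), which equals f(x).
F(7) = -9*log(54)/14 - 167*log(13/2)/126 - 319*sqrt(5)*atan(7*sqrt(5)/5)/630 + 17*log(6)/18; F(4) = -9*log(21)/14 - 167*log(7/2)/126 - 319*sqrt(5)*atan(4*sqrt(5)/5)/630 + 17*log(3)/18.
Integral = F(7) - F(4) = -9*log(54)/14 - 167*log(13/2)/126 - 319*sqrt(5)*atan(7*sqrt(5)/5)/630 - 17*log(3)/18 + 319*sqrt(5)*atan(4*sqrt(5)/5)/630 + 167*log(7/2)/126 + 17*log(6)/18 + 9*log(21)/14.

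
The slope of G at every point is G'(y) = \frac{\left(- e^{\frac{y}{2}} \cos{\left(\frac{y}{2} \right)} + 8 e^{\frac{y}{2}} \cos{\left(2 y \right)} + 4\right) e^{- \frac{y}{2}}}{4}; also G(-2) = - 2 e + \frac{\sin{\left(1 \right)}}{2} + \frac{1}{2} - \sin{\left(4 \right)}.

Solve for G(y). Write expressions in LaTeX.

Check a candidate G(y) by differentiating: d/dy[G] must match the given G'(y).
A general antiderivative is - \frac{\sin{\left(\frac{y}{2} \right)}}{2} + \sin{\left(2 y \right)} - 2 e^{- \frac{y}{2}} + C.
The condition gives C = - 2 e + \frac{\sin{\left(1 \right)}}{2} + \frac{1}{2} - \sin{\left(4 \right)} - (- 2 e + \frac{\sin{\left(1 \right)}}{2} - \sin{\left(4 \right)}) = \frac{1}{2}.
So G(y) = \frac{\left(- e^{\frac{y}{2}} \sin{\left(\frac{y}{2} \right)} + 2 e^{\frac{y}{2}} \sin{\left(2 y \right)} + e^{\frac{y}{2}} - 4\right) e^{- \frac{y}{2}}}{2}.
Check: d/dy[\frac{\left(- e^{\frac{y}{2}} \sin{\left(\frac{y}{2} \right)} + 2 e^{\frac{y}{2}} \sin{\left(2 y \right)} + e^{\frac{y}{2}} - 4\right) e^{- \frac{y}{2}}}{2}] = \frac{\left(- e^{\frac{y}{2}} \cos{\left(\frac{y}{2} \right)} + 8 e^{\frac{y}{2}} \cos{\left(2 y \right)} + 4\right) e^{- \frac{y}{2}}}{4} = G'(y).

G(y) = \frac{\left(- e^{\frac{y}{2}} \sin{\left(\frac{y}{2} \right)} + 2 e^{\frac{y}{2}} \sin{\left(2 y \right)} + e^{\frac{y}{2}} - 4\right) e^{- \frac{y}{2}}}{2}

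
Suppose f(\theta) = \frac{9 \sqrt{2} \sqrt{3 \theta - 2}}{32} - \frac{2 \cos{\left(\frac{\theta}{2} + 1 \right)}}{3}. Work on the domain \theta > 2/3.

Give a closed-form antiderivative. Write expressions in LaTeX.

An antiderivative is F(\theta) = \frac{3 \theta \sqrt{\frac{3 \theta}{2} - 1}}{8} - \frac{\sqrt{\frac{3 \theta}{2} - 1}}{4} - \frac{4 \sin{\left(\frac{\theta}{2} + 1 \right)}}{3}.

The integrand splits into summands that can be handled one at a time.
Check: d/d\theta[\frac{3 \theta \sqrt{\frac{3 \theta}{2} - 1}}{8} - \frac{\sqrt{\frac{3 \theta}{2} - 1}}{4} - \frac{4 \sin{\left(\frac{\theta}{2} + 1 \right)}}{3}] = \frac{\sqrt{2} \left(81 \theta - 32 \sqrt{2} \sqrt{3 \theta - 2} \cos{\left(\frac{\theta}{2} + 1 \right)} - 54\right)}{96 \sqrt{3 \theta - 2}}, which equals f(\theta).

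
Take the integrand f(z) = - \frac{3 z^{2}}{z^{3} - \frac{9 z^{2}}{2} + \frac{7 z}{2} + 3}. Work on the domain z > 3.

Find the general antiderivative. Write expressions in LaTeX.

F(z) = - \frac{54 \log{\left(z - 3 \right)}}{7} + \frac{24 \log{\left(z - 2 \right)}}{5} - \frac{3 \log{\left(z + \frac{1}{2} \right)}}{35} + C

Factor the denominator (\left(z - 3\right) \left(z - 2\right) \left(2 z + 1\right)) and decompose: f = - \frac{6}{35 \left(2 z + 1\right)} + \frac{24}{5 \left(z - 2\right)} - \frac{54}{7 \left(z - 3\right)}; each piece integrates to a log, atan, or power term.
Check: d/dz[- \frac{54 \log{\left(z - 3 \right)}}{7} + \frac{24 \log{\left(z - 2 \right)}}{5} - \frac{3 \log{\left(z + \frac{1}{2} \right)}}{35}] = - \frac{6 z^{2}}{2 z^{3} - 9 z^{2} + 7 z + 6}, which equals f(z).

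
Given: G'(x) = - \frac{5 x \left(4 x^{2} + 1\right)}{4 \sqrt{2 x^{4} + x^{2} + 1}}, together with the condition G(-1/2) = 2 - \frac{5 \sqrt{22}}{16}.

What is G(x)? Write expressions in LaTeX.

G(x) = 2 - \frac{5 \sqrt{2 x^{4} + x^{2} + 1}}{4}

The substitution u = 2 x^{4} + x^{2} + 1 works: G'(x) is exactly (dG/du)*(du/dx) for that inner function.
A general antiderivative is - \frac{5 \sqrt{2 x^{4} + x^{2} + 1}}{4} + C.
The condition gives C = 2 - \frac{5 \sqrt{22}}{16} - (- \frac{5 \sqrt{22}}{16}) = 2.
So G(x) = 2 - \frac{5 \sqrt{2 x^{4} + x^{2} + 1}}{4}.
Check: d/dx[2 - \frac{5 \sqrt{2 x^{4} + x^{2} + 1}}{4}] = \frac{- 20 x^{3} - 5 x}{4 \sqrt{2 x^{4} + x^{2} + 1}}, which equals G'(x).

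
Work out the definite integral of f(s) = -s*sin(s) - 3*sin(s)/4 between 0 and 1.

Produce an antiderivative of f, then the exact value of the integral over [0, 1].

The integrand splits into summands that can be handled one at a time.
F(s) = (4*s*cos(s) - 4*sin(s) + 3*cos(s))/4 is an antiderivative of f.
Check: d/ds[(4*s*cos(s) - 4*sin(s) + 3*cos(s))/4] = -s*sin(s) - 3*sin(s)/4 = f(s).
F(1) = -sin(1) + 7*cos(1)/4; F(0) = 3/4.
Integral = F(1) - F(0) = -sin(1) - 3/4 + 7*cos(1)/4.

Antiderivative: F(s) = (4*s*cos(s) - 4*sin(s) + 3*cos(s))/4; value = -sin(1) - 3/4 + 7*cos(1)/4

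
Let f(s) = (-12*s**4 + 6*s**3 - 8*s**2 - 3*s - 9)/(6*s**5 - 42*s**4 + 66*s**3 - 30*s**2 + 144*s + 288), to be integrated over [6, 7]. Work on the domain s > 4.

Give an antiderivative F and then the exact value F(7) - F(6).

Antiderivative: F(s) = (-103462*s*log(s - 4) - 2888*s*log(s + 1) - 975*s*log(s**2 + 3) - 7825*sqrt(3)*s*atan(sqrt(3)*s/3) + 413848*log(s - 4) + 11552*log(s + 1) + 3900*log(s**2 + 3) + 31300*sqrt(3)*atan(sqrt(3)*s/3) + 269515)/(54150*s - 216600); value = -51731*log(3)/27075 - 2837/3420 - 313*sqrt(3)*atan(7*sqrt(3)/3)/2166 - 4*log(8)/75 - 13*log(52)/722 + 13*log(39)/722 + 4*log(7)/75 + 313*sqrt(3)*atan(2*sqrt(3))/2166 + 51731*log(2)/27075

The denominator factors as 6*(s - 4)**2*(s + 1)*(s**2 + 3); partial fractions split f into directly integrable pieces: -(26*s + 313)/(722*(s**2 + 3)) - 4/(75*(s + 1)) - 51731/(27075*(s - 4)) - 2837/(570*(s - 4)**2).
F(s) = (-103462*s*log(s - 4) - 2888*s*log(s + 1) - 975*s*log(s**2 + 3) - 7825*sqrt(3)*s*atan(sqrt(3)*s/3) + 413848*log(s - 4) + 11552*log(s + 1) + 3900*log(s**2 + 3) + 31300*sqrt(3)*atan(sqrt(3)*s/3) + 269515)/(54150*s - 216600) is an antiderivative of f.
Check: d/ds[(-103462*s*log(s - 4) - 2888*s*log(s + 1) - 975*s*log(s**2 + 3) - 7825*sqrt(3)*s*atan(sqrt(3)*s/3) + 413848*log(s - 4) + 11552*log(s + 1) + 3900*log(s**2 + 3) + 31300*sqrt(3)*atan(sqrt(3)*s/3) + 269515)/(54150*s - 216600)] = (-12*s**4 + 6*s**3 - 8*s**2 - 3*s - 9)/(6*s**5 - 42*s**4 + 66*s**3 - 30*s**2 + 144*s + 288) = f(s).
F(7) = -51731*log(3)/27075 - 313*sqrt(3)*atan(7*sqrt(3)/3)/2166 - 4*log(8)/75 - 13*log(52)/722 + 2837/1710; F(6) = -51731*log(2)/27075 - 313*sqrt(3)*atan(2*sqrt(3))/2166 - 4*log(7)/75 - 13*log(39)/722 + 2837/1140.
Integral = F(7) - F(6) = -51731*log(3)/27075 - 2837/3420 - 313*sqrt(3)*atan(7*sqrt(3)/3)/2166 - 4*log(8)/75 - 13*log(52)/722 + 13*log(39)/722 + 4*log(7)/75 + 313*sqrt(3)*atan(2*sqrt(3))/2166 + 51731*log(2)/27075.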